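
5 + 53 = 58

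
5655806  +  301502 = 5957308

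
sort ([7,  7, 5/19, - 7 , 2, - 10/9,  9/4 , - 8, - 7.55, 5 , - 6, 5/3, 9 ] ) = [ - 8,-7.55,  -  7,  -  6, - 10/9, 5/19, 5/3, 2, 9/4, 5,7,7, 9 ] 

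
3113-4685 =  - 1572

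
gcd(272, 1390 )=2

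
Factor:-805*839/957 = -3^( - 1)*5^1 *7^1*11^(-1)*23^1*29^(-1) *839^1=- 675395/957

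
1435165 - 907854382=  - 906419217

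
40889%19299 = 2291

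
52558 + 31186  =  83744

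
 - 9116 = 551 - 9667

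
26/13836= 13/6918=0.00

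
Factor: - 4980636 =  - 2^2 *3^3*107^1*431^1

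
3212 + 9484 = 12696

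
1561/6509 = 1561/6509 = 0.24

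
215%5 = 0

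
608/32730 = 304/16365 = 0.02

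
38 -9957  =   -9919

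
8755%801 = 745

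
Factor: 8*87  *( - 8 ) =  - 2^6*3^1*29^1 = - 5568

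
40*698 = 27920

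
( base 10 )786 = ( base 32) OI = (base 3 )1002010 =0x312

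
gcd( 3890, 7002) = 778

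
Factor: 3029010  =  2^1*3^1*5^1 * 31^1* 3257^1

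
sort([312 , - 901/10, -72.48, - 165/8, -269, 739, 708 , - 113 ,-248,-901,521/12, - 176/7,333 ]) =[ - 901 , - 269, - 248,-113, - 901/10, - 72.48,- 176/7 , - 165/8,521/12, 312 , 333,708, 739 ]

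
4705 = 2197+2508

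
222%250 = 222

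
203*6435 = 1306305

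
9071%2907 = 350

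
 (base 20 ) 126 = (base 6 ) 2022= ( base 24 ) IE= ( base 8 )676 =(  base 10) 446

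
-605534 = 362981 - 968515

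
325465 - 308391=17074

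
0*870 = 0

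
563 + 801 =1364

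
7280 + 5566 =12846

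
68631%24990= 18651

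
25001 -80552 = -55551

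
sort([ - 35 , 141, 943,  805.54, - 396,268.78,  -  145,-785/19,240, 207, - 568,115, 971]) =[ - 568 , - 396, - 145, - 785/19, - 35,115, 141, 207, 240,  268.78,805.54, 943, 971]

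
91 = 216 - 125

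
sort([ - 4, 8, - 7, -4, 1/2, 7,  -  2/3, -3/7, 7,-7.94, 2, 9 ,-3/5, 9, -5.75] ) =[ - 7.94, -7, - 5.75, - 4, - 4,-2/3, -3/5, - 3/7 , 1/2,2, 7, 7, 8,9, 9 ] 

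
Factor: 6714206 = 2^1*23^1 * 227^1*643^1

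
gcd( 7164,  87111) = 9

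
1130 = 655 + 475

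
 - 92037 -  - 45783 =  - 46254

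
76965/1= 76965 = 76965.00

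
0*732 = 0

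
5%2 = 1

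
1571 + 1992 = 3563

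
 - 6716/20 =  - 1679/5= - 335.80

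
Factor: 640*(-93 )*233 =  - 2^7*3^1 * 5^1*31^1 * 233^1 = -  13868160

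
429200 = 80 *5365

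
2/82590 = 1/41295 = 0.00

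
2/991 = 2/991=   0.00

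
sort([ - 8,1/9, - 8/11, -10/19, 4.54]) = [ - 8,  -  8/11, - 10/19, 1/9, 4.54 ] 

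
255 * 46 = 11730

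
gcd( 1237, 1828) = 1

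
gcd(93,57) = 3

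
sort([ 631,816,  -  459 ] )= [-459,631,  816]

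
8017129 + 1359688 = 9376817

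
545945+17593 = 563538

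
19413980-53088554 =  - 33674574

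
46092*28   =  1290576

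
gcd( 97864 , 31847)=1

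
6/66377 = 6/66377 = 0.00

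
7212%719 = 22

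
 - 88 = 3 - 91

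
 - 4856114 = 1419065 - 6275179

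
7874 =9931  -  2057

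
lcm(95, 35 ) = 665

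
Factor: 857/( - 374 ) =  - 2^( - 1)*11^( - 1)*17^( - 1 )*857^1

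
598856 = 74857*8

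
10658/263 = 40 + 138/263 = 40.52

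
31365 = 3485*9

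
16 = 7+9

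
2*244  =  488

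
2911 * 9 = 26199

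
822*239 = 196458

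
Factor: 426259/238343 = 7^( - 1 )*23^1*43^1*79^(- 1) = 989/553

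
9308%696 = 260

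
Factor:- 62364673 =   -  7^1*8909239^1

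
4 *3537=14148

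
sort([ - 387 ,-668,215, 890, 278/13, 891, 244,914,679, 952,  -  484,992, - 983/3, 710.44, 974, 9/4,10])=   [-668, - 484, - 387, - 983/3, 9/4,10, 278/13, 215 , 244,679, 710.44, 890, 891 , 914,952, 974, 992]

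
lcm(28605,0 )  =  0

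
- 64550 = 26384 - 90934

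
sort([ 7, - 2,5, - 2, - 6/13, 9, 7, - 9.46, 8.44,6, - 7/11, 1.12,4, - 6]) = [-9.46,-6 , - 2, - 2, - 7/11, - 6/13, 1.12 , 4,5,6, 7 , 7,8.44,9]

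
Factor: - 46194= -2^1*3^1 *7699^1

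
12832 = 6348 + 6484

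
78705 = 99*795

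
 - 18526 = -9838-8688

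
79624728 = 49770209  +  29854519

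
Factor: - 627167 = -103^1 * 6089^1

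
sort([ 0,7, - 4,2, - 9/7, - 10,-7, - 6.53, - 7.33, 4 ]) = [ - 10, - 7.33, - 7, - 6.53,-4, - 9/7,  0,2,4,7 ] 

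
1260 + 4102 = 5362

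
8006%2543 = 377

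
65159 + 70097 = 135256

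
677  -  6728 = - 6051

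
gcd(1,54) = 1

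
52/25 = 2 + 2/25= 2.08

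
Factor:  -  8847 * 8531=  - 3^2 * 19^1*449^1*983^1=   - 75473757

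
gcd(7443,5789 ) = 827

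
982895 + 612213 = 1595108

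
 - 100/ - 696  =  25/174 = 0.14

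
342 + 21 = 363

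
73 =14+59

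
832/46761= 64/3597 =0.02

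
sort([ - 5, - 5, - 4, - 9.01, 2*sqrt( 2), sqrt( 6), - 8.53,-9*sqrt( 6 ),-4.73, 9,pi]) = [ - 9*sqrt( 6),- 9.01, - 8.53, - 5, - 5, - 4.73 ,-4,sqrt(6) , 2*sqrt(2),  pi, 9]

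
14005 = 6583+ 7422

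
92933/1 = 92933 = 92933.00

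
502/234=2+17/117 =2.15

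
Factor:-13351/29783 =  - 13^1*29^( -1 ) = - 13/29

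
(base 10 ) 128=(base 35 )3n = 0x80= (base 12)A8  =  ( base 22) 5i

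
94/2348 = 47/1174 = 0.04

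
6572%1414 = 916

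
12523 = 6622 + 5901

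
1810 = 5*362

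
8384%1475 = 1009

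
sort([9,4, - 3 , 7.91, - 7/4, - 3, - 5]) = [ - 5 , - 3,  -  3, - 7/4 , 4,7.91, 9]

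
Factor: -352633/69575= - 5^( - 2) *11^(-2 ) * 23^( - 1)*352633^1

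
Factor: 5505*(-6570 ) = -2^1*3^3*5^2 * 73^1*367^1 = - 36167850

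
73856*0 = 0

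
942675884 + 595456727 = 1538132611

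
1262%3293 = 1262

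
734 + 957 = 1691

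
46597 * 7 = 326179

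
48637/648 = 48637/648 = 75.06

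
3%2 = 1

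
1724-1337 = 387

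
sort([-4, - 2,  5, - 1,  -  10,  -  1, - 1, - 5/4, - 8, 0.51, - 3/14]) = [-10, - 8, - 4,-2,-5/4,-1, - 1, - 1,-3/14, 0.51, 5] 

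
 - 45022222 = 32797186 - 77819408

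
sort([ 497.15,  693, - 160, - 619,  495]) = [ - 619, - 160 , 495, 497.15,693]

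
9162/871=9162/871 = 10.52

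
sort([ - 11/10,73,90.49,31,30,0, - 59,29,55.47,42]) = [  -  59, - 11/10,0,29, 30, 31, 42 , 55.47,73,90.49 ]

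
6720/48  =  140 =140.00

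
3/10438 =3/10438 = 0.00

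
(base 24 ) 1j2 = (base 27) 1b8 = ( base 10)1034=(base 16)40A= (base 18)338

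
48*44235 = 2123280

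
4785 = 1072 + 3713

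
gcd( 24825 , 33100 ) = 8275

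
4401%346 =249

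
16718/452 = 36 + 223/226 = 36.99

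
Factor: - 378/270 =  - 5^( - 1)*7^1=- 7/5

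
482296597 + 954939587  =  1437236184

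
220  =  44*5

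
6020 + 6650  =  12670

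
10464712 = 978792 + 9485920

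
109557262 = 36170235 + 73387027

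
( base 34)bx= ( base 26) fh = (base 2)110010111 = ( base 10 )407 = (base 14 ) 211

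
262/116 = 2 + 15/58 = 2.26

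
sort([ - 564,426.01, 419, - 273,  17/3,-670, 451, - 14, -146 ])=[ - 670, - 564, - 273, - 146, - 14, 17/3,419, 426.01, 451 ]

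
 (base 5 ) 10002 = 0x273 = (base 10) 627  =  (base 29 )LI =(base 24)123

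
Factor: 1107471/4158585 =3^( - 1)*5^( - 1)*311^1*1187^1*92413^(  -  1 )=369157/1386195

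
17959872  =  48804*368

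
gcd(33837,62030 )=1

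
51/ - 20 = - 3 +9/20=- 2.55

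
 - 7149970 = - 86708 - 7063262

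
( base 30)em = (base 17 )190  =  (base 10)442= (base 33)dd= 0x1ba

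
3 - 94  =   - 91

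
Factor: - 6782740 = - 2^2*5^1*339137^1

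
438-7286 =- 6848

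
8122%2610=292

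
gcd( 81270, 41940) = 90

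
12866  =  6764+6102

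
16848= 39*432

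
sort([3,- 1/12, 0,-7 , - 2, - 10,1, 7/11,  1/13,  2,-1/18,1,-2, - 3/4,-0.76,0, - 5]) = [ - 10,-7, - 5,  -  2, - 2, - 0.76, - 3/4,-1/12 , - 1/18, 0, 0,1/13,7/11, 1 , 1,2 , 3] 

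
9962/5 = 9962/5 =1992.40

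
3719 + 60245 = 63964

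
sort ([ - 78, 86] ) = [ - 78,86]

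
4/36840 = 1/9210 = 0.00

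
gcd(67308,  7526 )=142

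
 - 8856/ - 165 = 53 + 37/55 = 53.67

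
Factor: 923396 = 2^2 * 230849^1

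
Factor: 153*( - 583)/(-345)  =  3^1* 5^( - 1)*11^1*17^1*23^( - 1 )*53^1 = 29733/115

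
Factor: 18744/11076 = 22/13=   2^1*11^1*13^( - 1) 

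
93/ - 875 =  - 93/875= -0.11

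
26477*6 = 158862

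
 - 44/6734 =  - 1 + 3345/3367 = - 0.01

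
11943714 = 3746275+8197439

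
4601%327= 23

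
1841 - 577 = 1264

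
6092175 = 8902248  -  2810073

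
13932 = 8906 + 5026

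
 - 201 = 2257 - 2458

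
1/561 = 1/561= 0.00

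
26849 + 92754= 119603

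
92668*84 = 7784112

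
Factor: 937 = 937^1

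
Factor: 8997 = 3^1 * 2999^1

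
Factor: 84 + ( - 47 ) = 37^1 = 37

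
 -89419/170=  - 526 + 1/170 = - 525.99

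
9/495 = 1/55 = 0.02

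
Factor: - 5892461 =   -  5892461^1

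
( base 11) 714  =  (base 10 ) 862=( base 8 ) 1536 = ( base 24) 1bm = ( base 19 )277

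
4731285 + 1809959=6541244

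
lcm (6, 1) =6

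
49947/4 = 49947/4=12486.75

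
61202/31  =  1974+ 8/31 = 1974.26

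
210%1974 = 210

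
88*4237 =372856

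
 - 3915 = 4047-7962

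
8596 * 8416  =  72343936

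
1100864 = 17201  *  64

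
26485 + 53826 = 80311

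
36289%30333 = 5956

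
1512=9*168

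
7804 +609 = 8413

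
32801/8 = 32801/8 = 4100.12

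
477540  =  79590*6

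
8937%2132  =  409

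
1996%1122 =874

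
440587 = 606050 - 165463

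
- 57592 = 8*( -7199) 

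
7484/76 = 1871/19  =  98.47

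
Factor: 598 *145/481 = 6670/37 = 2^1 * 5^1*23^1*29^1*37^ ( - 1) 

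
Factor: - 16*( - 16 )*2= 512 = 2^9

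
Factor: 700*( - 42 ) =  - 29400 = - 2^3*3^1*5^2*7^2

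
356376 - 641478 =-285102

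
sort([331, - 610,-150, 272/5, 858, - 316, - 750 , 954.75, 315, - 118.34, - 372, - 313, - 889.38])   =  [ - 889.38, - 750, - 610, - 372, - 316, - 313,-150, - 118.34,272/5,315, 331,858 , 954.75]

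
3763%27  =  10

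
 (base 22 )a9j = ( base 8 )11701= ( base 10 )5057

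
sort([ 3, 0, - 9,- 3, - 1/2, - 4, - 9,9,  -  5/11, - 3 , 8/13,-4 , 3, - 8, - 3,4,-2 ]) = [-9, - 9, - 8, - 4, - 4 ,-3, - 3  ,-3 , - 2,  -  1/2 ,  -  5/11, 0,  8/13,  3,3,4, 9 ]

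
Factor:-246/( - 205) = 2^1*3^1 * 5^(-1) = 6/5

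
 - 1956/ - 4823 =1956/4823 = 0.41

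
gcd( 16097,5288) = 1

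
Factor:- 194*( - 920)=178480=2^4* 5^1*23^1 * 97^1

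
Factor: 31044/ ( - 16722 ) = -5174/2787 = - 2^1* 3^( - 1 )*13^1*199^1*929^(  -  1 ) 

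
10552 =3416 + 7136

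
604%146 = 20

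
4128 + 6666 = 10794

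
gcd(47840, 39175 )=5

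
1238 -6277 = -5039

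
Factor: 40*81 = 2^3*3^4*5^1=3240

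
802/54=401/27 = 14.85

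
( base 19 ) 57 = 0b1100110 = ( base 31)39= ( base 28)3I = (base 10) 102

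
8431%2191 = 1858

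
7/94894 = 7/94894=0.00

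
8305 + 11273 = 19578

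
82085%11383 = 2404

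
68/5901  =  68/5901 = 0.01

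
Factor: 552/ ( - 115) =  - 24/5 = -2^3 * 3^1 * 5^(-1) 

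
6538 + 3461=9999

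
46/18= 2 + 5/9=2.56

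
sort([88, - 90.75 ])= [ - 90.75, 88 ] 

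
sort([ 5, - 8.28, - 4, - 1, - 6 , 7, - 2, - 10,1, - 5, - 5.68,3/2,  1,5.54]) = [ - 10,  -  8.28 , - 6, - 5.68, - 5, - 4, - 2, - 1,1 , 1,  3/2,5,  5.54, 7]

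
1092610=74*14765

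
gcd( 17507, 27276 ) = 1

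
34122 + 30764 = 64886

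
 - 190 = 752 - 942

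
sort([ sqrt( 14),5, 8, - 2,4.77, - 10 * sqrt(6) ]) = [-10*sqrt(6 ), - 2, sqrt(14), 4.77, 5, 8 ] 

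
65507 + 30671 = 96178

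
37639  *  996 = 37488444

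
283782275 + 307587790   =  591370065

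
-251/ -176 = 251/176 = 1.43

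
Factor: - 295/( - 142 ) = 2^( - 1)* 5^1*59^1 * 71^(  -  1 )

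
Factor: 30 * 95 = 2^1 *3^1*5^2*19^1 = 2850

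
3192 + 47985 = 51177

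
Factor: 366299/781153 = 17^1  *29^1*67^( -1 ) * 89^ ( - 1) * 131^ ( - 1) * 743^1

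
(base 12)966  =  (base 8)2536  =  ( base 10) 1374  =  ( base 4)111132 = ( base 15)619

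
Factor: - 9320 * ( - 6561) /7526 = 2^2* 3^8* 5^1 *53^( -1 )* 71^( - 1)* 233^1=30574260/3763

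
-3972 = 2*(- 1986)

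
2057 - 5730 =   -  3673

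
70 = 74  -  4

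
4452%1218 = 798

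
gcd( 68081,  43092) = 1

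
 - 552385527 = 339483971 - 891869498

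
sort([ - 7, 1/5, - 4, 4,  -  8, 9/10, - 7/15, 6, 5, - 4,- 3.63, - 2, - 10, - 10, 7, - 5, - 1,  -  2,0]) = [ - 10 , - 10,-8, - 7,-5,-4,-4, - 3.63,-2,-2, - 1, - 7/15, 0, 1/5,  9/10,4, 5,6, 7]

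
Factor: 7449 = 3^1*13^1*191^1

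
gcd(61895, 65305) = 5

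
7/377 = 7/377 = 0.02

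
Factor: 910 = 2^1 * 5^1*7^1*13^1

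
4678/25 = 4678/25  =  187.12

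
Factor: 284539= 284539^1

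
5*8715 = 43575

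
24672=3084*8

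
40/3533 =40/3533= 0.01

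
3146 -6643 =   -  3497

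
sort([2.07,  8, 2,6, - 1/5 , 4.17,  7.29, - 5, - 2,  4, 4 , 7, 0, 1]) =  [-5,-2, - 1/5,0 , 1, 2, 2.07, 4,4, 4.17 , 6, 7, 7.29, 8]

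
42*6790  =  285180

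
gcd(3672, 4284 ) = 612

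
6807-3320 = 3487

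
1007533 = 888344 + 119189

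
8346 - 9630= - 1284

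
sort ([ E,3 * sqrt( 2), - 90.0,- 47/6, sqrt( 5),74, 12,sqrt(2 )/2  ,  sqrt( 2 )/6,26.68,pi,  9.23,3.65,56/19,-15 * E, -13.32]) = [ - 90.0 , - 15 * E, - 13.32, - 47/6, sqrt( 2) /6,sqrt ( 2)/2, sqrt( 5),E , 56/19,pi, 3.65,3 * sqrt( 2),9.23, 12, 26.68, 74] 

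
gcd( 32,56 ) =8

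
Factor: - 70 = -2^1  *5^1 * 7^1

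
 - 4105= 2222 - 6327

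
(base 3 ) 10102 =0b1011100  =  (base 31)2U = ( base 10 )92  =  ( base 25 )3H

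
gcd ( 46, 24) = 2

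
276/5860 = 69/1465 =0.05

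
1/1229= 1/1229 = 0.00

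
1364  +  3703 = 5067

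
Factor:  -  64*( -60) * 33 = 2^8  *3^2*5^1*11^1= 126720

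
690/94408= 345/47204 = 0.01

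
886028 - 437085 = 448943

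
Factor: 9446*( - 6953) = -65678038 = - 2^1*17^1*409^1* 4723^1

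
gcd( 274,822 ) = 274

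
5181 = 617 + 4564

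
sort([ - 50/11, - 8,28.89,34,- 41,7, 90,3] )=[ - 41,-8,  -  50/11,3,7 , 28.89,34, 90]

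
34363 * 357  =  12267591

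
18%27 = 18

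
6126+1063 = 7189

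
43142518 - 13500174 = 29642344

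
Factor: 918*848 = 2^5 * 3^3*17^1 * 53^1 =778464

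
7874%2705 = 2464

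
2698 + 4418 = 7116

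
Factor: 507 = 3^1 * 13^2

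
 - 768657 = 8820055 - 9588712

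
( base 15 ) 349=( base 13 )453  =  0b1011101000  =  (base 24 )170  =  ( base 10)744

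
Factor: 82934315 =5^1*43^1*385741^1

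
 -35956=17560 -53516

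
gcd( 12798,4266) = 4266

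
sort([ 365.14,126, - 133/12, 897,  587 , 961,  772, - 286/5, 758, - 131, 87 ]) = [-131, - 286/5, - 133/12, 87, 126,365.14, 587, 758, 772, 897 , 961 ]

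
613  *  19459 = 11928367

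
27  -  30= - 3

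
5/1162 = 5/1162=0.00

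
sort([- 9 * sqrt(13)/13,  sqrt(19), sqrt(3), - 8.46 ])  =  [ - 8.46, - 9*sqrt(13)/13, sqrt( 3), sqrt(19) ] 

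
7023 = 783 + 6240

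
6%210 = 6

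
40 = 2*20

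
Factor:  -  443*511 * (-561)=3^1*7^1*11^1*17^1*73^1*443^1=126995253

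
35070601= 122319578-87248977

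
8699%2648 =755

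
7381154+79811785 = 87192939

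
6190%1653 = 1231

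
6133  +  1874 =8007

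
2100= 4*525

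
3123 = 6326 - 3203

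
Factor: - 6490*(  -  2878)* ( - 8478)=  -2^3 * 3^3*5^1*11^1* 59^1 * 157^1*1439^1 = - 158353949160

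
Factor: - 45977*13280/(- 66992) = 2^1 * 5^1*23^1* 53^( - 1) * 79^( - 1 )*83^1*1999^1 = 38160910/4187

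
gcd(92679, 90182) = 1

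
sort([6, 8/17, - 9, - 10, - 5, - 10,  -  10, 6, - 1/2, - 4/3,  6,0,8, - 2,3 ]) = [ - 10,-10, - 10, - 9 , -5, - 2, - 4/3, - 1/2 , 0,8/17, 3,  6,6, 6, 8]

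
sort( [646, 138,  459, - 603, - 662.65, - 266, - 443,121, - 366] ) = [ - 662.65, - 603, - 443, - 366, - 266,121,138, 459,646]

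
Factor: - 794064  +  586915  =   - 207149 = - 59^1*3511^1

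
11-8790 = -8779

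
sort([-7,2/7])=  [  -  7,2/7 ]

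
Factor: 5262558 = 2^1*  3^1 * 7^1*125299^1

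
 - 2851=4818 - 7669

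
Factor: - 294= - 2^1*3^1*7^2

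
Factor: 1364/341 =2^2 = 4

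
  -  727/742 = -1 + 15/742 = - 0.98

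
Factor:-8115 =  - 3^1*5^1*541^1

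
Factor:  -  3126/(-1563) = 2^1 = 2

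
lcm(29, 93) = 2697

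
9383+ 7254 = 16637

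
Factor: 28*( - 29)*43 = - 2^2*7^1*29^1*43^1= - 34916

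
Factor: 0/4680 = 0  =  0^1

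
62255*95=5914225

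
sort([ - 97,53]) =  [ - 97,53 ]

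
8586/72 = 119 + 1/4=119.25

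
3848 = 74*52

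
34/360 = 17/180 =0.09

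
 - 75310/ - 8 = 37655/4=9413.75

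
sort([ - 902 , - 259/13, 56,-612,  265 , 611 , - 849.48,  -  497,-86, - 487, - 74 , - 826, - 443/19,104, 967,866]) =[ - 902, - 849.48,  -  826, - 612, - 497,-487, - 86, - 74, - 443/19,- 259/13,56,104 , 265,  611, 866 , 967 ] 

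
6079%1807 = 658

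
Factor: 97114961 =97114961^1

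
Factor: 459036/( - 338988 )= -933/689=- 3^1 * 13^( - 1)*53^( - 1) * 311^1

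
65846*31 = 2041226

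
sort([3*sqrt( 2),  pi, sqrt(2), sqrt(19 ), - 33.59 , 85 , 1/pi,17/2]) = [ - 33.59,  1/pi, sqrt(2),  pi , 3*sqrt(2) , sqrt(19 ) , 17/2,85]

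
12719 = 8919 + 3800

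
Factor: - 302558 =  - 2^1  *151279^1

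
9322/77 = 9322/77 = 121.06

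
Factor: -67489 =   -  67489^1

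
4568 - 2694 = 1874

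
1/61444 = 1/61444 = 0.00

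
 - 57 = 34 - 91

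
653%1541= 653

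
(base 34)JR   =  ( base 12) 481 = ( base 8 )1241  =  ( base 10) 673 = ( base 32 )L1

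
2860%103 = 79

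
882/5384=441/2692=0.16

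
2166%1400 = 766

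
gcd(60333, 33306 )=273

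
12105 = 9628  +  2477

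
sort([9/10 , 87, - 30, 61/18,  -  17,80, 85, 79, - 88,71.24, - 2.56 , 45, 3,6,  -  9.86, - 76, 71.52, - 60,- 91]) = [ - 91 ,-88, - 76, - 60, - 30, - 17 , -9.86,-2.56, 9/10,3, 61/18,  6, 45, 71.24, 71.52,79, 80,85,87] 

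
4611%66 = 57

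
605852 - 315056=290796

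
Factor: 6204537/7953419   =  3^2*19^( - 1)  *418601^(-1) * 689393^1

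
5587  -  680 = 4907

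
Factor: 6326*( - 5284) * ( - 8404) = 280917011936 = 2^5* 11^1*191^1 *1321^1 * 3163^1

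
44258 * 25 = 1106450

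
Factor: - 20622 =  - 2^1*3^1 * 7^1* 491^1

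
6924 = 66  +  6858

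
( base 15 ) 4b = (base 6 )155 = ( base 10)71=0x47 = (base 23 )32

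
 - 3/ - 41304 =1/13768 = 0.00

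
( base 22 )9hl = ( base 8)11217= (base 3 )20111222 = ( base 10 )4751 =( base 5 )123001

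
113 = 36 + 77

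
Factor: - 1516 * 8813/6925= - 2^2*5^ ( - 2)*7^1 * 277^(- 1) * 379^1*1259^1 = - 13360508/6925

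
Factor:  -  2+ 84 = 82 = 2^1*41^1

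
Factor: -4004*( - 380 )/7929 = 1521520/7929= 2^4*3^( - 2 )*5^1*7^1*11^1*13^1*19^1* 881^(-1) 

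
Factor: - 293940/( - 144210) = 2^1*3^1*11^ ( - 1 )*19^( - 1)*71^1 = 426/209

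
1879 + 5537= 7416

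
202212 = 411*492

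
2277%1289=988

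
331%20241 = 331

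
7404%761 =555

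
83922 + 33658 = 117580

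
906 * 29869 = 27061314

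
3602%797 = 414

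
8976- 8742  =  234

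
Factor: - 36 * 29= - 2^2*3^2*29^1 = - 1044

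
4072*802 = 3265744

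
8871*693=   6147603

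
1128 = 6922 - 5794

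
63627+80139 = 143766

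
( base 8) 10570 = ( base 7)16016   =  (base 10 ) 4472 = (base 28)5jk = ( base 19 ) C77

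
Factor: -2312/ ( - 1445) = 8/5=2^3*5^(  -  1)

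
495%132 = 99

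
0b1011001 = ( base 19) 4D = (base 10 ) 89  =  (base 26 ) 3b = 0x59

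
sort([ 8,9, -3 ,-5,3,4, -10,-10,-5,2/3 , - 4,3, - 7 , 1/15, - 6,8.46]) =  [ - 10, - 10, - 7,  -  6,-5, - 5, -4, - 3,1/15, 2/3,3,3, 4, 8,8.46, 9 ] 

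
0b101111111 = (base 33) bk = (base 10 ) 383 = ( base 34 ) B9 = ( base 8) 577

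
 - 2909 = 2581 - 5490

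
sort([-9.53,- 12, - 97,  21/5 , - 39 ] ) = [  -  97, - 39, - 12, - 9.53,21/5 ] 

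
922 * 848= 781856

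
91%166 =91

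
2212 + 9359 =11571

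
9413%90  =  53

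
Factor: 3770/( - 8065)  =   - 2^1*13^1*29^1*1613^( - 1 ) = -754/1613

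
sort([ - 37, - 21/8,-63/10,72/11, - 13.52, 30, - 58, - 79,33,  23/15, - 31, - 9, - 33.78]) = [  -  79, - 58, - 37, - 33.78, - 31,  -  13.52, - 9,-63/10,-21/8, 23/15 , 72/11,  30,  33 ]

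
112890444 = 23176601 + 89713843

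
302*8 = 2416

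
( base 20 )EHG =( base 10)5956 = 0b1011101000100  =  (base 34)556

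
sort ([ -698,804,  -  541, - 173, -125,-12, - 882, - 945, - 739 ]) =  [ - 945, - 882 , - 739, - 698, - 541, - 173, - 125, - 12,804] 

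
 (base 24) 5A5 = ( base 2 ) 110000110101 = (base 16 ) c35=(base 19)8c9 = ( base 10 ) 3125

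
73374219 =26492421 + 46881798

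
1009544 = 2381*424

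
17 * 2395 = 40715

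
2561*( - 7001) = -17929561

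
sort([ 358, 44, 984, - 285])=[- 285, 44,358, 984]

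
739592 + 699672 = 1439264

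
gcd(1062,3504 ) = 6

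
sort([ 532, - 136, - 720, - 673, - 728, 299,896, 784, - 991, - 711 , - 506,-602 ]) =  [ - 991, - 728, - 720, - 711, - 673, - 602 ,  -  506, - 136,  299 , 532,784,896 ] 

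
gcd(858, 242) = 22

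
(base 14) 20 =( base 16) 1c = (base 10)28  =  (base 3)1001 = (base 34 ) S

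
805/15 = 53 + 2/3 = 53.67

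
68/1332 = 17/333 = 0.05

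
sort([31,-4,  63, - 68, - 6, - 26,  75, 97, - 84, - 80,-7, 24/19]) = [ - 84, - 80, - 68, - 26, - 7  , - 6, - 4, 24/19,31,63, 75, 97 ]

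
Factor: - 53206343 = -97^1*548519^1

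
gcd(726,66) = 66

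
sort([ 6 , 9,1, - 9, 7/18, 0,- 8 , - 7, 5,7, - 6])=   [ - 9, - 8, - 7, - 6, 0, 7/18,1, 5, 6, 7,9]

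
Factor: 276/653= 2^2*3^1*23^1*653^(  -  1 )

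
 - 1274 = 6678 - 7952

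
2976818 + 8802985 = 11779803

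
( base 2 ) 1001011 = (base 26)2n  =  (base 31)2D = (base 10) 75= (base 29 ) 2H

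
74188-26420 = 47768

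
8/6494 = 4/3247 = 0.00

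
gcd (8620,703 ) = 1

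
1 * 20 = 20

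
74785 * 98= 7328930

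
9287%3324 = 2639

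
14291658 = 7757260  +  6534398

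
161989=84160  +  77829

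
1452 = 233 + 1219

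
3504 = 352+3152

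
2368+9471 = 11839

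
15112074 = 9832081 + 5279993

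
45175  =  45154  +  21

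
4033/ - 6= - 673 + 5/6 = -672.17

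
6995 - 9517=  - 2522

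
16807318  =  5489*3062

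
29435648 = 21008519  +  8427129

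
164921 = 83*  1987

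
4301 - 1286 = 3015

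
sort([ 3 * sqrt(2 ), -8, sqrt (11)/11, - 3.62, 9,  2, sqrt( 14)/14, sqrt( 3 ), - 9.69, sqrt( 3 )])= [ - 9.69,-8, - 3.62, sqrt(14 )/14 , sqrt( 11 )/11, sqrt( 3 ), sqrt(3 ),  2,3*sqrt( 2), 9 ]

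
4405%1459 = 28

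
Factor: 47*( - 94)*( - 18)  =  2^2*3^2*47^2 = 79524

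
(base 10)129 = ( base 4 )2001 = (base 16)81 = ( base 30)49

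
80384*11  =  884224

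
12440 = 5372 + 7068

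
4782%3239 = 1543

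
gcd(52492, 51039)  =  1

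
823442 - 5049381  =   - 4225939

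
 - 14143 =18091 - 32234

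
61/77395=61/77395 = 0.00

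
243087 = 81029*3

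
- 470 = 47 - 517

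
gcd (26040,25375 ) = 35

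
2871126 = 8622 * 333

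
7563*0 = 0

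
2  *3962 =7924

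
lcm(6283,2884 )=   175924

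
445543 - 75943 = 369600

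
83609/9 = 83609/9 = 9289.89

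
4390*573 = 2515470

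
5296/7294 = 2648/3647 = 0.73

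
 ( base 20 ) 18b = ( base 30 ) j1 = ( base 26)lp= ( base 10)571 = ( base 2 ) 1000111011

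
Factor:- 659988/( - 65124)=7^1 * 67^( - 1)*97^1=679/67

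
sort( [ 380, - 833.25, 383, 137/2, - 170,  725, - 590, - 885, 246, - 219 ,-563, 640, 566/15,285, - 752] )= [ - 885,-833.25 , - 752, - 590, - 563, - 219, - 170, 566/15,137/2,246, 285, 380,  383, 640, 725] 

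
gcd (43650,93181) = 1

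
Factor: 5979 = 3^1 * 1993^1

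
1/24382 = 1/24382 = 0.00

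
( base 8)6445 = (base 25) 59F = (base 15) ee5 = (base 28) 485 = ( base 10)3365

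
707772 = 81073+626699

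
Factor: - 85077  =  -3^3 * 23^1 * 137^1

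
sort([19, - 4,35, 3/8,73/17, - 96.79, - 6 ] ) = [ - 96.79, - 6,  -  4, 3/8, 73/17, 19, 35]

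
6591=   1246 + 5345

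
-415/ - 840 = 83/168 = 0.49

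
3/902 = 3/902 = 0.00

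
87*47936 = 4170432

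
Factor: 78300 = 2^2*3^3*5^2*29^1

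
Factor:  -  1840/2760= - 2^1*3^( - 1) = - 2/3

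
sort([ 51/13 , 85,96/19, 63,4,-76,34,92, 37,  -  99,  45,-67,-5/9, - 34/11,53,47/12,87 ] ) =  [-99,  -  76,  -  67, - 34/11, - 5/9, 47/12, 51/13, 4,96/19 , 34, 37,  45, 53, 63,  85, 87,92] 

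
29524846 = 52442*563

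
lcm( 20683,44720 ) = 1654640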